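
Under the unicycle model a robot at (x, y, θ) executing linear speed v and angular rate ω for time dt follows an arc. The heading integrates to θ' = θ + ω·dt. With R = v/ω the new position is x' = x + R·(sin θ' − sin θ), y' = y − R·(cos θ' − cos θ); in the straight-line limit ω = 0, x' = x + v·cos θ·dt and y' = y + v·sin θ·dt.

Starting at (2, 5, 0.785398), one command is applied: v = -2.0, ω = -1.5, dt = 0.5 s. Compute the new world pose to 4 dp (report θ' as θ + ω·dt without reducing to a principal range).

θ' = 0.7854 + -1.5·0.5 = 0.0354
R = v/ω = -2.0/-1.5 = 1.3333
x' = 2 + 1.3333·(sin 0.0354 − sin 0.7854) = 1.1044
y' = 5 − 1.3333·(cos 0.0354 − cos 0.7854) = 4.6103

(1.1044, 4.6103, 0.0354)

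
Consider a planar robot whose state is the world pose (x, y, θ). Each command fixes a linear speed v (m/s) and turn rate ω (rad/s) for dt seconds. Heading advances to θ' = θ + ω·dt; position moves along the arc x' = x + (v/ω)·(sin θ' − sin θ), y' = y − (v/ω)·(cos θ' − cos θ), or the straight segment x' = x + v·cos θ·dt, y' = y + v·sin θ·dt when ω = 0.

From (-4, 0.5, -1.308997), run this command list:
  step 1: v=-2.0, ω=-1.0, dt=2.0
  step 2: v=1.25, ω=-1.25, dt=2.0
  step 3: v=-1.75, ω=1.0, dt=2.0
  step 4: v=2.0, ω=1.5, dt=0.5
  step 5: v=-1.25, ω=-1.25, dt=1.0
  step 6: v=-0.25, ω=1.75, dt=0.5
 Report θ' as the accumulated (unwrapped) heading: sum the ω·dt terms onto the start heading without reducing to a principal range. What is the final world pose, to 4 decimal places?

(-2.1518, 1.5307, -3.4340)

step 1: θ'=-3.3090 (R=2.0000) → pose (-1.7349, 2.9897, -3.3090)
step 2: θ'=-5.8090 (R=-1.0000) → pose (-2.0249, 4.8654, -5.8090)
step 3: θ'=-3.8090 (R=-1.7500) → pose (-2.3090, 1.9339, -3.8090)
step 4: θ'=-3.0590 (R=1.3333) → pose (-3.2442, 2.2155, -3.0590)
step 5: θ'=-4.3090 (R=1.0000) → pose (-2.2420, 1.6114, -4.3090)
step 6: θ'=-3.4340 (R=-0.1429) → pose (-2.1518, 1.5307, -3.4340)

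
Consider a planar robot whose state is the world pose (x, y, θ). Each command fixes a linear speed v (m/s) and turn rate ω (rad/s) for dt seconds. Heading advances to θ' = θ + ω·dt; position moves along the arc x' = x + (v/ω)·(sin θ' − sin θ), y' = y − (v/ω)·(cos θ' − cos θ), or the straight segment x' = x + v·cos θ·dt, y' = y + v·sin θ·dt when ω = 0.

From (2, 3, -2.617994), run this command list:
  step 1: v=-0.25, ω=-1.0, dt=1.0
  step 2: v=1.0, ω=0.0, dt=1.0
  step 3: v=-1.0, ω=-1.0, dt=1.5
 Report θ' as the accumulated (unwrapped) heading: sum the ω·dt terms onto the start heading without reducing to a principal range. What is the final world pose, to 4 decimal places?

(1.8113, 2.1810, -5.1180)

step 1: θ'=-3.6180 (R=0.2500) → pose (2.2396, 3.0057, -3.6180)
step 2: θ'=-3.6180 (straight) → pose (1.3510, 3.4642, -3.6180)
step 3: θ'=-5.1180 (R=1.0000) → pose (1.8113, 2.1810, -5.1180)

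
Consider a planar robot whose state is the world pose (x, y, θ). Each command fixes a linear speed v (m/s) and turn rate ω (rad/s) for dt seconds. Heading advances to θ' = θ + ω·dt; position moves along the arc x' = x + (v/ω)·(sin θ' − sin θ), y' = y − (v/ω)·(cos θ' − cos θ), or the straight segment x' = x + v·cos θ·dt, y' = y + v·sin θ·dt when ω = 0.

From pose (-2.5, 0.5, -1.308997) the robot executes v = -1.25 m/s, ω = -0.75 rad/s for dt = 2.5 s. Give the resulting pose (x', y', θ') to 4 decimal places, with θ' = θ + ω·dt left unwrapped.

(-0.8195, 2.5965, -3.1840)

θ' = -1.3090 + -0.75·2.5 = -3.1840
R = v/ω = -1.25/-0.75 = 1.6667
x' = -2.5 + 1.6667·(sin -3.1840 − sin -1.3090) = -0.8195
y' = 0.5 − 1.6667·(cos -3.1840 − cos -1.3090) = 2.5965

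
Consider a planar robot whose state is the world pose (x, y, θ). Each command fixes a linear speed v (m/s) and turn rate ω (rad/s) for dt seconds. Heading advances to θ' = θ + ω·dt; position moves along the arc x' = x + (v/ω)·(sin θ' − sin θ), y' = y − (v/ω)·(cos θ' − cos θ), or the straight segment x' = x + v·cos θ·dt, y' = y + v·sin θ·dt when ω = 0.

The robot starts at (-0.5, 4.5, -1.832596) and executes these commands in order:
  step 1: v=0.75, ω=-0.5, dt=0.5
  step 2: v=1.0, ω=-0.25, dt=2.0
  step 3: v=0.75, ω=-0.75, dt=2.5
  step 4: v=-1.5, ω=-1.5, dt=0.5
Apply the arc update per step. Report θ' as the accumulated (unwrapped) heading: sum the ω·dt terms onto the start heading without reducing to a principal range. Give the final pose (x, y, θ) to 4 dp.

step 1: θ'=-2.0826 (R=-1.5000) → pose (-0.6411, 4.1536, -2.0826)
step 2: θ'=-2.5826 (R=-4.0000) → pose (-2.0072, 2.7214, -2.5826)
step 3: θ'=-4.4576 (R=-1.0000) → pose (-3.5053, 3.3172, -4.4576)
step 4: θ'=-5.2076 (R=1.0000) → pose (-3.5931, 2.5899, -5.2076)

(-3.5931, 2.5899, -5.2076)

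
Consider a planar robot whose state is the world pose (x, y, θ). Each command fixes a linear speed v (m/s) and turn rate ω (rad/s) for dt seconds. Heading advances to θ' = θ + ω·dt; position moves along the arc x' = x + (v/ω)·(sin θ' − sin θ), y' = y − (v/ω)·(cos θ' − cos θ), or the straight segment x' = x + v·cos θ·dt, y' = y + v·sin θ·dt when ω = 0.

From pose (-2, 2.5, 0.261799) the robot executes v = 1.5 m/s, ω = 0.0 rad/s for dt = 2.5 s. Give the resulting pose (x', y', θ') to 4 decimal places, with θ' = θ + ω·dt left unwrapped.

θ' = 0.2618 + 0.0·2.5 = 0.2618
ω = 0 → straight: x' = -2 + 1.5·cos(0.2618)·2.5 = 1.6222
y' = 2.5 + 1.5·sin(0.2618)·2.5 = 3.4706

(1.6222, 3.4706, 0.2618)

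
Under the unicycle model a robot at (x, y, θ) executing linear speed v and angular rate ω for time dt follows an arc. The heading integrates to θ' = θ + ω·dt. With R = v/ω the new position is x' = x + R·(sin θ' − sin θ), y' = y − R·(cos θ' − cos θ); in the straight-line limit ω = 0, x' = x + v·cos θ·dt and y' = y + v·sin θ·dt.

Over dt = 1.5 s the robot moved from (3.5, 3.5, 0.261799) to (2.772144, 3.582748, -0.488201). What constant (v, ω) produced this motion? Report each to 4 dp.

v = -0.5000, ω = -0.5000

Δθ = -0.488201 − 0.261799 = -0.750000
ω = Δθ/dt = -0.750000/1.5 = -0.5000
R = Δx/(sin θ' − sin θ) = 1.0000
v = R·ω = 1.0000·-0.5000 = -0.5000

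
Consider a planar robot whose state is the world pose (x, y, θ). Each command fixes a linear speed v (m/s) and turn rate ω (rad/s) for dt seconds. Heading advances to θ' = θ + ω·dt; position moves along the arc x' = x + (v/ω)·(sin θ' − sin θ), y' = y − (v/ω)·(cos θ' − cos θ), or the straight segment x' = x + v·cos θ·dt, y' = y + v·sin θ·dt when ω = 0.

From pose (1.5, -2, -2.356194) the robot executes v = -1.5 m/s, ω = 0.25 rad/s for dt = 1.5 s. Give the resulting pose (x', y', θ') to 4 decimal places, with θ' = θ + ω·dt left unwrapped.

θ' = -2.3562 + 0.25·1.5 = -1.9812
R = v/ω = -1.5/0.25 = -6.0000
x' = 1.5 + -6.0000·(sin -1.9812 − sin -2.3562) = 2.7591
y' = -2 − -6.0000·(cos -1.9812 − cos -2.3562) = -0.1512

(2.7591, -0.1512, -1.9812)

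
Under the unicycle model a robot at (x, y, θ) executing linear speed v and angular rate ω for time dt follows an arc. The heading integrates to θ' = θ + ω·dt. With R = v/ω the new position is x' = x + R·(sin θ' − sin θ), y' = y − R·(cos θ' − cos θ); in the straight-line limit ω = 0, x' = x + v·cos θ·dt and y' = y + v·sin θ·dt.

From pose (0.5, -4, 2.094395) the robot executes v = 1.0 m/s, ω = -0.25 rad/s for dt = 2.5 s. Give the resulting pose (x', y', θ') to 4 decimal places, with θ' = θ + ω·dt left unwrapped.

θ' = 2.0944 + -0.25·2.5 = 1.4694
R = v/ω = 1.0/-0.25 = -4.0000
x' = 0.5 + -4.0000·(sin 1.4694 − sin 2.0944) = -0.0154
y' = -4 − -4.0000·(cos 1.4694 − cos 2.0944) = -1.5951

(-0.0154, -1.5951, 1.4694)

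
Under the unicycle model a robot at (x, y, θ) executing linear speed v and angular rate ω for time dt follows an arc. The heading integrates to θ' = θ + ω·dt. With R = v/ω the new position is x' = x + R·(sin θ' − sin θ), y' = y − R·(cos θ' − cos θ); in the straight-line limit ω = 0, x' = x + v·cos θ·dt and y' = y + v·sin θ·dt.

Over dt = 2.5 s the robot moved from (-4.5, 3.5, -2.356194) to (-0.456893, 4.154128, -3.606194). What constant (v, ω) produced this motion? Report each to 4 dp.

v = -1.7500, ω = -0.5000

Δθ = -3.606194 − -2.356194 = -1.250000
ω = Δθ/dt = -1.250000/2.5 = -0.5000
R = Δx/(sin θ' − sin θ) = 3.5000
v = R·ω = 3.5000·-0.5000 = -1.7500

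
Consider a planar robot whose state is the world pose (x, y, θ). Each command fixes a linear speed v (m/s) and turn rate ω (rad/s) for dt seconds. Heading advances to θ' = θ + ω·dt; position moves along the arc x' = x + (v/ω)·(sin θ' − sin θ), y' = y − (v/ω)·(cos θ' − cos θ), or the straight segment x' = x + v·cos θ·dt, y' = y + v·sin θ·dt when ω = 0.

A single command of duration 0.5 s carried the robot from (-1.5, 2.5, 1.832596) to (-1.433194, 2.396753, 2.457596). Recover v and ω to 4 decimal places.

Δθ = 2.457596 − 1.832596 = 0.625000
ω = Δθ/dt = 0.625000/0.5 = 1.2500
R = −Δy/(cos θ' − cos θ) = -0.2000
v = R·ω = -0.2000·1.2500 = -0.2500

v = -0.2500, ω = 1.2500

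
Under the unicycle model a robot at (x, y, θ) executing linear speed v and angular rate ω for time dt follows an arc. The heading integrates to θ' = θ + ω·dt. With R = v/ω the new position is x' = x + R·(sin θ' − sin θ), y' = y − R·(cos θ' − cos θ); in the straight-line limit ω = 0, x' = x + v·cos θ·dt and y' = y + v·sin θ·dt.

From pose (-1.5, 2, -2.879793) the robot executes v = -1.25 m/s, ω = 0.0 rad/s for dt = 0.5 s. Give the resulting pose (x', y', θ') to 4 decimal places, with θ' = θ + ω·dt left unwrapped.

θ' = -2.8798 + 0.0·0.5 = -2.8798
ω = 0 → straight: x' = -1.5 + -1.25·cos(-2.8798)·0.5 = -0.8963
y' = 2 + -1.25·sin(-2.8798)·0.5 = 2.1618

(-0.8963, 2.1618, -2.8798)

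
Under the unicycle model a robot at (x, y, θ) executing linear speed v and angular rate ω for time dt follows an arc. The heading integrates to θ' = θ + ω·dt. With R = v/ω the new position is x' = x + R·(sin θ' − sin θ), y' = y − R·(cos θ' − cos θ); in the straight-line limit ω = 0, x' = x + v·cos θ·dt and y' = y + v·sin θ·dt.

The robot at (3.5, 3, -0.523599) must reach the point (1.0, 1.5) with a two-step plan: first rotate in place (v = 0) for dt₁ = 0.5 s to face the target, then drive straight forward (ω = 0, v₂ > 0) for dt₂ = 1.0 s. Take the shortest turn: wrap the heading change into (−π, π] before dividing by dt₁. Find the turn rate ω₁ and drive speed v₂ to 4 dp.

ω₁ = -4.1551, v₂ = 2.9155

heading to target = atan2(1.5−3, 1−3.5) = -2.6012
Δθ = wrap(-2.6012 − -0.5236) = -2.0776; ω₁ = Δθ/dt₁ = -4.1551
distance = √((1−3.5)² + (1.5−3)²) = 2.9155; v₂ = distance/dt₂ = 2.9155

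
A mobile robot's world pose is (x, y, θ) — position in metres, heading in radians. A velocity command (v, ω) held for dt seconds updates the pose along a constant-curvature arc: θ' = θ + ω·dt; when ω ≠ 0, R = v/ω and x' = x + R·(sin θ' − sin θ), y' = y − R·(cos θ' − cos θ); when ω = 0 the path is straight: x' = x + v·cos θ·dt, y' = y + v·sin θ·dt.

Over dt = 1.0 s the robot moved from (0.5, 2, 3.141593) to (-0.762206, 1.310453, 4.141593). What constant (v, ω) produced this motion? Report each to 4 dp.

Δθ = 4.141593 − 3.141593 = 1.000000
ω = Δθ/dt = 1.000000/1.0 = 1.0000
R = Δx/(sin θ' − sin θ) = 1.5000
v = R·ω = 1.5000·1.0000 = 1.5000

v = 1.5000, ω = 1.0000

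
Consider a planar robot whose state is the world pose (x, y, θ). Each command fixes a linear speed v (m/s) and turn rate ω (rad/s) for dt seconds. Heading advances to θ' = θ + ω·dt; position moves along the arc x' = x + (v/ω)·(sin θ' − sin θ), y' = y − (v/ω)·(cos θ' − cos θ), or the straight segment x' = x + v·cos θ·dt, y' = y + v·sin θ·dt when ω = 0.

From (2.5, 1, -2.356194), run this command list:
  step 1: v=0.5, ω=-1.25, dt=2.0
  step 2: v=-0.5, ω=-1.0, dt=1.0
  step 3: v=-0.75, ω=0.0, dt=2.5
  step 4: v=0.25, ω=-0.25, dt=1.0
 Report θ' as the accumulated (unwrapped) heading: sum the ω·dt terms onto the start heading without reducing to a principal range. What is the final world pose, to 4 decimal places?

(0.0649, 0.2544, -6.1062)

step 1: θ'=-4.8562 (R=-0.4000) → pose (1.8213, 1.3402, -4.8562)
step 2: θ'=-5.8562 (R=0.5000) → pose (1.5335, 0.9567, -5.8562)
step 3: θ'=-5.8562 (straight) → pose (-0.1731, 0.1802, -5.8562)
step 4: θ'=-6.1062 (R=-1.0000) → pose (0.0649, 0.2544, -6.1062)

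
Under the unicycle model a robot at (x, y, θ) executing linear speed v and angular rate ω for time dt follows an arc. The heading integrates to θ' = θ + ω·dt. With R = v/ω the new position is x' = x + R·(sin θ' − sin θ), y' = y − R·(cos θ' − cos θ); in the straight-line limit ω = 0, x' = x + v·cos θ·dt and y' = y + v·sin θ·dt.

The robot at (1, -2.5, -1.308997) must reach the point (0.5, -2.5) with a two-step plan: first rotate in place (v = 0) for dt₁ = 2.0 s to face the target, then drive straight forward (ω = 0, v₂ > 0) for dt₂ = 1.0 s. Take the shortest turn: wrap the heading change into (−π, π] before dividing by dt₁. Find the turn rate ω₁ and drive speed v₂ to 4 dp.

heading to target = atan2(-2.5−-2.5, 0.5−1) = 3.1416
Δθ = wrap(3.1416 − -1.3090) = -1.8326; ω₁ = Δθ/dt₁ = -0.9163
distance = √((0.5−1)² + (-2.5−-2.5)²) = 0.5000; v₂ = distance/dt₂ = 0.5000

ω₁ = -0.9163, v₂ = 0.5000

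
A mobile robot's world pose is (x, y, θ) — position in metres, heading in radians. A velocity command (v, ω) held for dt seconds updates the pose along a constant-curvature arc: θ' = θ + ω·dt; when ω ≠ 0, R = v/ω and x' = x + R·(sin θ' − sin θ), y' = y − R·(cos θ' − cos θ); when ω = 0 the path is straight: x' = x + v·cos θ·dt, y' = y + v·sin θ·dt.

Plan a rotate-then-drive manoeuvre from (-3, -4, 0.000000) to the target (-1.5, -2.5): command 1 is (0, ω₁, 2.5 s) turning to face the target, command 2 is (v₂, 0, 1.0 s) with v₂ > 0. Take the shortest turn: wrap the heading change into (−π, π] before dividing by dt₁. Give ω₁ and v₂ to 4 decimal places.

heading to target = atan2(-2.5−-4, -1.5−-3) = 0.7854
Δθ = wrap(0.7854 − 0.0000) = 0.7854; ω₁ = Δθ/dt₁ = 0.3142
distance = √((-1.5−-3)² + (-2.5−-4)²) = 2.1213; v₂ = distance/dt₂ = 2.1213

ω₁ = 0.3142, v₂ = 2.1213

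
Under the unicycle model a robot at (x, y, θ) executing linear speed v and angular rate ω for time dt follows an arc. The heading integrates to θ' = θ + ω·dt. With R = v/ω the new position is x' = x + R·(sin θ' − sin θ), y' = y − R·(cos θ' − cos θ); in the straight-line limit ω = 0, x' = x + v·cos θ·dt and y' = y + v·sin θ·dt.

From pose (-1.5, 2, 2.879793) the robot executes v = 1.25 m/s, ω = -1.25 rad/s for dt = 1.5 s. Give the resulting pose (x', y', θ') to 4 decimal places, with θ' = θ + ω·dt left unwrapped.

θ' = 2.8798 + -1.25·1.5 = 1.0048
R = v/ω = 1.25/-1.25 = -1.0000
x' = -1.5 + -1.0000·(sin 1.0048 − sin 2.8798) = -2.0852
y' = 2 − -1.0000·(cos 1.0048 − cos 2.8798) = 3.5022

(-2.0852, 3.5022, 1.0048)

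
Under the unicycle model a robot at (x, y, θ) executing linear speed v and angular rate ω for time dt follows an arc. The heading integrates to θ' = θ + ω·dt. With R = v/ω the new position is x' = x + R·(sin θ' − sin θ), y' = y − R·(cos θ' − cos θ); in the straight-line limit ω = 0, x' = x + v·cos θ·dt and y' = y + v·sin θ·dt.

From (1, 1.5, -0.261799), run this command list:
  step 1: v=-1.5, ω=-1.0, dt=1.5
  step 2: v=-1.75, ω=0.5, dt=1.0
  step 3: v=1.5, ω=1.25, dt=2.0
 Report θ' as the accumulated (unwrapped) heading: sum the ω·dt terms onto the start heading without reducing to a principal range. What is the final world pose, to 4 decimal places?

step 1: θ'=-1.7618 (R=1.5000) → pose (-0.0845, 3.2337, -1.7618)
step 2: θ'=-1.2618 (R=-3.5000) → pose (-0.1866, 4.9625, -1.2618)
step 3: θ'=1.2382 (R=1.2000) → pose (2.0908, 4.9356, 1.2382)

(2.0908, 4.9356, 1.2382)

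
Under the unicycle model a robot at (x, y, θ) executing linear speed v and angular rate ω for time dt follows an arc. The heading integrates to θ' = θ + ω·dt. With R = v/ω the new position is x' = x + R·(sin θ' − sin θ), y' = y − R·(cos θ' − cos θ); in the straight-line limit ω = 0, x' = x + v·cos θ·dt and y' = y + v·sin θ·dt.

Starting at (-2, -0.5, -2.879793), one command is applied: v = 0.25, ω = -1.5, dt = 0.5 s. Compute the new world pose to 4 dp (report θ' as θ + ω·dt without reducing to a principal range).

(-2.1213, -0.4862, -3.6298)

θ' = -2.8798 + -1.5·0.5 = -3.6298
R = v/ω = 0.25/-1.5 = -0.1667
x' = -2 + -0.1667·(sin -3.6298 − sin -2.8798) = -2.1213
y' = -0.5 − -0.1667·(cos -3.6298 − cos -2.8798) = -0.4862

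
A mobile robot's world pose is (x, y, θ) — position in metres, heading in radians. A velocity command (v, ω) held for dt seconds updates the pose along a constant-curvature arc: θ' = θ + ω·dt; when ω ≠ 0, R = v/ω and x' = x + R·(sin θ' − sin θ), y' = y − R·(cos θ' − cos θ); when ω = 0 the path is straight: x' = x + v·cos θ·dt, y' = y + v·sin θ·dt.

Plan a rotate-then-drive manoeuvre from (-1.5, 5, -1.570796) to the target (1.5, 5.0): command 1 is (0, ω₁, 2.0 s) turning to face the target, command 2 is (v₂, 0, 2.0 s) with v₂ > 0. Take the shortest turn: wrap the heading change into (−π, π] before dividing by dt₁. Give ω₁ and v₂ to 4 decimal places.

ω₁ = 0.7854, v₂ = 1.5000

heading to target = atan2(5−5, 1.5−-1.5) = 0.0000
Δθ = wrap(0.0000 − -1.5708) = 1.5708; ω₁ = Δθ/dt₁ = 0.7854
distance = √((1.5−-1.5)² + (5−5)²) = 3.0000; v₂ = distance/dt₂ = 1.5000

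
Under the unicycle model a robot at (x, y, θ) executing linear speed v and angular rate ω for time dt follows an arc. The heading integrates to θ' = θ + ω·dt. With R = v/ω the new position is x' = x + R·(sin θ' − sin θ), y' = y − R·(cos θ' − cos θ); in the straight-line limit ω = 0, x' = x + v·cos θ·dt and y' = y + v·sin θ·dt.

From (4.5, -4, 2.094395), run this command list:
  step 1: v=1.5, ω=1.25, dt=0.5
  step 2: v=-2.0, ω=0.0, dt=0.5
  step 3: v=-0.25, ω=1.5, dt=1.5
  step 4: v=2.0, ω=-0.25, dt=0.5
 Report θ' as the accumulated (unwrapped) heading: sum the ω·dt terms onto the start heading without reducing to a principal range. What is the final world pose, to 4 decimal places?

(5.2873, -4.7012, 4.8444)

step 1: θ'=2.7194 (R=1.2000) → pose (3.9525, -3.5054, 2.7194)
step 2: θ'=2.7194 (straight) → pose (4.8647, -3.9151, 2.7194)
step 3: θ'=4.9694 (R=-0.1667) → pose (5.0942, -3.7207, 4.9694)
step 4: θ'=4.8444 (R=-8.0000) → pose (5.2873, -4.7012, 4.8444)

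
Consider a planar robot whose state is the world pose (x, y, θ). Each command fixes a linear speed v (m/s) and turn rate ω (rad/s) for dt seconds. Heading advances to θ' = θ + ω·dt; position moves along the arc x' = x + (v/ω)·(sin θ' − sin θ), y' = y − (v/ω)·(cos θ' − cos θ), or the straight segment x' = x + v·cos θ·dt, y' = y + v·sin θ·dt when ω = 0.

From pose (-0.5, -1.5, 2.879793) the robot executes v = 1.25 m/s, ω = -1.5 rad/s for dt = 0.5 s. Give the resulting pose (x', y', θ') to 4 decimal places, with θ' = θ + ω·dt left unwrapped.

θ' = 2.8798 + -1.5·0.5 = 2.1298
R = v/ω = 1.25/-1.5 = -0.8333
x' = -0.5 + -0.8333·(sin 2.1298 − sin 2.8798) = -0.9908
y' = -1.5 − -0.8333·(cos 2.1298 − cos 2.8798) = -1.1370

(-0.9908, -1.1370, 2.1298)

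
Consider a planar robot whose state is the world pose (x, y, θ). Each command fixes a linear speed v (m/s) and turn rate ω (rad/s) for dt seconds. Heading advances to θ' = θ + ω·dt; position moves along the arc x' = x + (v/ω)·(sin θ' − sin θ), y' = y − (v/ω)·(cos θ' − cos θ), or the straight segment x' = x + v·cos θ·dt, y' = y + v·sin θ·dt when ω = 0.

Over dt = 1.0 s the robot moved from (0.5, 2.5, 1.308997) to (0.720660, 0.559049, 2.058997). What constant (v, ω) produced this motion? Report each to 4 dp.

v = -2.0000, ω = 0.7500

Δθ = 2.058997 − 1.308997 = 0.750000
ω = Δθ/dt = 0.750000/1.0 = 0.7500
R = −Δy/(cos θ' − cos θ) = -2.6667
v = R·ω = -2.6667·0.7500 = -2.0000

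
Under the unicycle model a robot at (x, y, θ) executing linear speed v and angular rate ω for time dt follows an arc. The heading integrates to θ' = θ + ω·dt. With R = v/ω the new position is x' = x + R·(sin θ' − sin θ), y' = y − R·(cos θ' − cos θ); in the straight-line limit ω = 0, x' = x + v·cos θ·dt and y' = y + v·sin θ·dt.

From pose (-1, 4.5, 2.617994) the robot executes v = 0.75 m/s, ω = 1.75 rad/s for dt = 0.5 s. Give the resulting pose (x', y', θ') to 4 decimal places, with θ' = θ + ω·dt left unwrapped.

(-1.3618, 4.5312, 3.4930)

θ' = 2.6180 + 1.75·0.5 = 3.4930
R = v/ω = 0.75/1.75 = 0.4286
x' = -1 + 0.4286·(sin 3.4930 − sin 2.6180) = -1.3618
y' = 4.5 − 0.4286·(cos 3.4930 − cos 2.6180) = 4.5312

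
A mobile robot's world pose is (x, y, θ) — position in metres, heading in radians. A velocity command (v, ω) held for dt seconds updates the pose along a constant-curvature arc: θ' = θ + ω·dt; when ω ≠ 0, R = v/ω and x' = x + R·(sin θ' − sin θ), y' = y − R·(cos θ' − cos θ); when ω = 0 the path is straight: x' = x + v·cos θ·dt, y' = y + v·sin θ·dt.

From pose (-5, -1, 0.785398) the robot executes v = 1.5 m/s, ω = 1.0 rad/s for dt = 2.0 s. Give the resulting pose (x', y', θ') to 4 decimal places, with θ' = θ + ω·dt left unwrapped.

θ' = 0.7854 + 1.0·2.0 = 2.7854
R = v/ω = 1.5/1.0 = 1.5000
x' = -5 + 1.5000·(sin 2.7854 − sin 0.7854) = -5.5376
y' = -1 − 1.5000·(cos 2.7854 − cos 0.7854) = 1.4665

(-5.5376, 1.4665, 2.7854)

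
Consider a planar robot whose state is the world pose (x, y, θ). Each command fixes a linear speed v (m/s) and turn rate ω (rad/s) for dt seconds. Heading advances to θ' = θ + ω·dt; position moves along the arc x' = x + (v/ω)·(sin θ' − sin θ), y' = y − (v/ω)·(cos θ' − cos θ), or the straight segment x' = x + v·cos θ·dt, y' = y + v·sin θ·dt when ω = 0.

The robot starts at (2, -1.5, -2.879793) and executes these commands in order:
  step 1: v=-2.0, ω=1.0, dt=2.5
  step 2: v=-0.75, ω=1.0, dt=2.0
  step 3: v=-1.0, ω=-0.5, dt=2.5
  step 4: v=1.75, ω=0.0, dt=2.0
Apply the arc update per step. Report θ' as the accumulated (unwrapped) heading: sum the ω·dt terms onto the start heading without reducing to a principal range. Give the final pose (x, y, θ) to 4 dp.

(3.1856, 0.8588, 0.3702)

step 1: θ'=-0.3798 (R=-2.0000) → pose (2.2238, 2.2893, -0.3798)
step 2: θ'=1.6202 (R=-0.7500) → pose (1.1967, 1.5557, 1.6202)
step 3: θ'=0.3702 (R=2.0000) → pose (-0.0773, -0.4076, 0.3702)
step 4: θ'=0.3702 (straight) → pose (3.1856, 0.8588, 0.3702)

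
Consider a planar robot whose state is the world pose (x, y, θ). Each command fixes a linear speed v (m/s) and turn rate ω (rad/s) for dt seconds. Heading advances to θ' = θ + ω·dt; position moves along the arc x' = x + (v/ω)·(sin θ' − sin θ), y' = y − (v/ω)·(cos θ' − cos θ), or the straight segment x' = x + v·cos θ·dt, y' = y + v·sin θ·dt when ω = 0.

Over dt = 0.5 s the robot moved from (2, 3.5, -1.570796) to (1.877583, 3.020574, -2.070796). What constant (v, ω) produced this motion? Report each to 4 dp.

Δθ = -2.070796 − -1.570796 = -0.500000
ω = Δθ/dt = -0.500000/0.5 = -1.0000
R = −Δy/(cos θ' − cos θ) = -1.0000
v = R·ω = -1.0000·-1.0000 = 1.0000

v = 1.0000, ω = -1.0000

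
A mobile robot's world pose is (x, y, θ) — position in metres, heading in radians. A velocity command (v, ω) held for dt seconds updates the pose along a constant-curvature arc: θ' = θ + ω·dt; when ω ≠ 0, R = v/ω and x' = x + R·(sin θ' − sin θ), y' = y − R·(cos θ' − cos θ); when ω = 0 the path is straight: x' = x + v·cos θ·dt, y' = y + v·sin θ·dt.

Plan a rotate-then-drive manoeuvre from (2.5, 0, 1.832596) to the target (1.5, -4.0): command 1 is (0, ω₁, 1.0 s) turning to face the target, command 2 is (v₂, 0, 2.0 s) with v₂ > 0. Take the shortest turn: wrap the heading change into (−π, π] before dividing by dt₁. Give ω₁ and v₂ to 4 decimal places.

heading to target = atan2(-4−0, 1.5−2.5) = -1.8158
Δθ = wrap(-1.8158 − 1.8326) = 2.6348; ω₁ = Δθ/dt₁ = 2.6348
distance = √((1.5−2.5)² + (-4−0)²) = 4.1231; v₂ = distance/dt₂ = 2.0616

ω₁ = 2.6348, v₂ = 2.0616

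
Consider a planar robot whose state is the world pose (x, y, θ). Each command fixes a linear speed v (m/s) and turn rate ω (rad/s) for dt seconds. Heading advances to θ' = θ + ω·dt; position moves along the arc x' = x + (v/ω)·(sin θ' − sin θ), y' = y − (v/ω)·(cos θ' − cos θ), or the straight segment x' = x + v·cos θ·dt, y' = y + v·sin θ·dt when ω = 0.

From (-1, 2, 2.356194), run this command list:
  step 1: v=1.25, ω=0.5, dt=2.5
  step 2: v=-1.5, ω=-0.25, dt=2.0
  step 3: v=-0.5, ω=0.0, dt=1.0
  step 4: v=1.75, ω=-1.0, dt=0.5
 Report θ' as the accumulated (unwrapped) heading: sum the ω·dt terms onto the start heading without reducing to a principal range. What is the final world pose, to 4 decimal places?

(-1.3184, 3.3256, 2.6062)

step 1: θ'=3.6062 (R=2.5000) → pose (-3.8879, 2.4672, 3.6062)
step 2: θ'=3.1062 (R=6.0000) → pose (-0.9872, 3.0995, 3.1062)
step 3: θ'=3.1062 (straight) → pose (-0.4875, 3.0818, 3.1062)
step 4: θ'=2.6062 (R=-1.7500) → pose (-1.3184, 3.3256, 2.6062)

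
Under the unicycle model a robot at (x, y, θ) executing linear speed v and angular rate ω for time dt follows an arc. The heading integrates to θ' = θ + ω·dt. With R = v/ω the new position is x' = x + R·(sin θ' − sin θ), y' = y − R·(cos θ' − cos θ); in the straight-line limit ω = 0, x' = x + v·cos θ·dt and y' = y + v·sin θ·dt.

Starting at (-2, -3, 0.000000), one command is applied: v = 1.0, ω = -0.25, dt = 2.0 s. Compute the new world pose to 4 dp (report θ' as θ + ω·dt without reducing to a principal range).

θ' = 0.0000 + -0.25·2.0 = -0.5000
R = v/ω = 1.0/-0.25 = -4.0000
x' = -2 + -4.0000·(sin -0.5000 − sin 0.0000) = -0.0823
y' = -3 − -4.0000·(cos -0.5000 − cos 0.0000) = -3.4897

(-0.0823, -3.4897, -0.5000)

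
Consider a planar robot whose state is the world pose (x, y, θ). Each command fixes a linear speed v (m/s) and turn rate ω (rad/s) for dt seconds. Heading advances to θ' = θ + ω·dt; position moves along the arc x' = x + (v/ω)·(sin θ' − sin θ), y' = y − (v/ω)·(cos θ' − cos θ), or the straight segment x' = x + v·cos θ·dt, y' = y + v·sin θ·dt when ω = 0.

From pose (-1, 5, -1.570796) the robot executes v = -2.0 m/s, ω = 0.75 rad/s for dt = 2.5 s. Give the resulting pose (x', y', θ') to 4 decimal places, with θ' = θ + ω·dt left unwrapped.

θ' = -1.5708 + 0.75·2.5 = 0.3042
R = v/ω = -2.0/0.75 = -2.6667
x' = -1 + -2.6667·(sin 0.3042 − sin -1.5708) = -4.4654
y' = 5 − -2.6667·(cos 0.3042 − cos -1.5708) = 7.5442

(-4.4654, 7.5442, 0.3042)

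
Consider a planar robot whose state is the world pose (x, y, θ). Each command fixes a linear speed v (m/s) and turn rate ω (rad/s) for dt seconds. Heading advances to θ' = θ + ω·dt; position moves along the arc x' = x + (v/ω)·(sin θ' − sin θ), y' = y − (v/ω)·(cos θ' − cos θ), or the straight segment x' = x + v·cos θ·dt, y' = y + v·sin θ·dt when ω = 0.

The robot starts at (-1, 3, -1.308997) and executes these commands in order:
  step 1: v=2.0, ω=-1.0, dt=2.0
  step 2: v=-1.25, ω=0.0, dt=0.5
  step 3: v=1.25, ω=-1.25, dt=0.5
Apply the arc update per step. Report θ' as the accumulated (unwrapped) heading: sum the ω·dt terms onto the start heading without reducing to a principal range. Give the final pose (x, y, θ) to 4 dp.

step 1: θ'=-3.3090 (R=-2.0000) → pose (-3.2651, 0.5103, -3.3090)
step 2: θ'=-3.3090 (straight) → pose (-2.6488, 0.4062, -3.3090)
step 3: θ'=-3.9340 (R=-1.0000) → pose (-3.1943, 0.6901, -3.9340)

(-3.1943, 0.6901, -3.9340)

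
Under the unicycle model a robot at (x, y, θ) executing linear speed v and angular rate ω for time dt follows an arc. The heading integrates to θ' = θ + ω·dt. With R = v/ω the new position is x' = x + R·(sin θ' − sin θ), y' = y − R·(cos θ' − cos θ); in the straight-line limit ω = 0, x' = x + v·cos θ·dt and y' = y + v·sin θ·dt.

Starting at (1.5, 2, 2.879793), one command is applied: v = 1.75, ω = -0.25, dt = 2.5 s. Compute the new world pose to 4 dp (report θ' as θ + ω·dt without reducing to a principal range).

θ' = 2.8798 + -0.25·2.5 = 2.2548
R = v/ω = 1.75/-0.25 = -7.0000
x' = 1.5 + -7.0000·(sin 2.2548 − sin 2.8798) = -2.1136
y' = 2 − -7.0000·(cos 2.2548 − cos 2.8798) = 4.3382

(-2.1136, 4.3382, 2.2548)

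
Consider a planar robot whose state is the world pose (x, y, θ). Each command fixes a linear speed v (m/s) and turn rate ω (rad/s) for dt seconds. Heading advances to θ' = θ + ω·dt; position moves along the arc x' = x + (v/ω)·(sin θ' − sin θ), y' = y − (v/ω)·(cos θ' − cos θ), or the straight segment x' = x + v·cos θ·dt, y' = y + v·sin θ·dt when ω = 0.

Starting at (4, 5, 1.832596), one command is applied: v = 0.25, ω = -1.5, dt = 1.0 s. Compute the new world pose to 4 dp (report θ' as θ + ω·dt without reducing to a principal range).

θ' = 1.8326 + -1.5·1.0 = 0.3326
R = v/ω = 0.25/-1.5 = -0.1667
x' = 4 + -0.1667·(sin 0.3326 − sin 1.8326) = 4.1066
y' = 5 − -0.1667·(cos 0.3326 − cos 1.8326) = 5.2007

(4.1066, 5.2007, 0.3326)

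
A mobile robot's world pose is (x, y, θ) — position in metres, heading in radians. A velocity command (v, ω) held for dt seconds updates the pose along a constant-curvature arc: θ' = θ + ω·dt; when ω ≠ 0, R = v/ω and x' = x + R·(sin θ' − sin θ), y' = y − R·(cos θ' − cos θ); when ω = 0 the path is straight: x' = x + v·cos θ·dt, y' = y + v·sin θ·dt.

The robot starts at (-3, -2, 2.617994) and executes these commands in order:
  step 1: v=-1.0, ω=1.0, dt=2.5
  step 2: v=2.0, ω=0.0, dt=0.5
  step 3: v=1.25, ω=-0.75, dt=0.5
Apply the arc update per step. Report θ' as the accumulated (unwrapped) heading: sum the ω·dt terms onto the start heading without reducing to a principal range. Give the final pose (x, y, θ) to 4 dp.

step 1: θ'=5.1180 (R=-1.0000) → pose (-1.5811, -0.7394, 5.1180)
step 2: θ'=5.1180 (straight) → pose (-1.1866, -1.6583, 5.1180)
step 3: θ'=4.7430 (R=-1.6667) → pose (-1.0521, -2.2649, 4.7430)

(-1.0521, -2.2649, 4.7430)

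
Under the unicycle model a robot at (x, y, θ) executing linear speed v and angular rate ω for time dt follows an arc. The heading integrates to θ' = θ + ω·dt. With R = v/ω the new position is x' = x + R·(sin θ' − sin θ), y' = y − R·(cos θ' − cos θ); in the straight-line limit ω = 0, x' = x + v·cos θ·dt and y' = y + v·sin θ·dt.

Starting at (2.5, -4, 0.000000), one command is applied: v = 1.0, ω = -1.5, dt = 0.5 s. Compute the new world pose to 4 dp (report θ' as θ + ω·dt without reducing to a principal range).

θ' = 0.0000 + -1.5·0.5 = -0.7500
R = v/ω = 1.0/-1.5 = -0.6667
x' = 2.5 + -0.6667·(sin -0.7500 − sin 0.0000) = 2.9544
y' = -4 − -0.6667·(cos -0.7500 − cos 0.0000) = -4.1789

(2.9544, -4.1789, -0.7500)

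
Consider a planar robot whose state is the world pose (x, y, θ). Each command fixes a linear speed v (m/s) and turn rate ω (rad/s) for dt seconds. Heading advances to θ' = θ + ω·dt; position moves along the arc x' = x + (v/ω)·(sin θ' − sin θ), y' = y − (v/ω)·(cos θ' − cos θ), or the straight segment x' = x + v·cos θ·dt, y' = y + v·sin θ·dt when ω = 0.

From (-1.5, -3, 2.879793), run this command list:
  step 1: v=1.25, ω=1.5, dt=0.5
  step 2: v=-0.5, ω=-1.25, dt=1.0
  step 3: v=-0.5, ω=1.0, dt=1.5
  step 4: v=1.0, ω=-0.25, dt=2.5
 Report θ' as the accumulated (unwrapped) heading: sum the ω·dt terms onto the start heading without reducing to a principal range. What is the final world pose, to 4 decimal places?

step 1: θ'=3.6298 (R=0.8333) → pose (-2.1065, -3.0690, 3.6298)
step 2: θ'=2.3798 (R=0.4000) → pose (-1.6428, -3.1328, 2.3798)
step 3: θ'=3.8798 (R=-0.5000) → pose (-0.9613, -3.1408, 3.8798)
step 4: θ'=3.2548 (R=-4.0000) → pose (-3.2012, -4.1565, 3.2548)

(-3.2012, -4.1565, 3.2548)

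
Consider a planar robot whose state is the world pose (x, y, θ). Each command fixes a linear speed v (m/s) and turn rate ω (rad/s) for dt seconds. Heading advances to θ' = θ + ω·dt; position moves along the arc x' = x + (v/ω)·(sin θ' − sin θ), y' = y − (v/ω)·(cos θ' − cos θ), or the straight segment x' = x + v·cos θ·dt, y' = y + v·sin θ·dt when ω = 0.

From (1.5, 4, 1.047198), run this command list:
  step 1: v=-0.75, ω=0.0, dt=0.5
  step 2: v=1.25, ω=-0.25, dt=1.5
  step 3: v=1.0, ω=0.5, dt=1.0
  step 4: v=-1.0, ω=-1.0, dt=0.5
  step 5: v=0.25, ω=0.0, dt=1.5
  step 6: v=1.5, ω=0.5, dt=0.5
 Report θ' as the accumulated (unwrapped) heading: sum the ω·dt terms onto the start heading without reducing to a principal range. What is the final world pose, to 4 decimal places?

step 1: θ'=1.0472 (straight) → pose (1.3125, 3.6752, 1.0472)
step 2: θ'=0.6722 (R=-5.0000) → pose (2.5291, 5.0875, 0.6722)
step 3: θ'=1.1722 (R=2.0000) → pose (3.1269, 5.8762, 1.1722)
step 4: θ'=0.6722 (R=1.0000) → pose (2.8280, 5.4818, 0.6722)
step 5: θ'=0.6722 (straight) → pose (3.1214, 5.7154, 0.6722)
step 6: θ'=0.9222 (R=3.0000) → pose (3.6441, 6.2505, 0.9222)

(3.6441, 6.2505, 0.9222)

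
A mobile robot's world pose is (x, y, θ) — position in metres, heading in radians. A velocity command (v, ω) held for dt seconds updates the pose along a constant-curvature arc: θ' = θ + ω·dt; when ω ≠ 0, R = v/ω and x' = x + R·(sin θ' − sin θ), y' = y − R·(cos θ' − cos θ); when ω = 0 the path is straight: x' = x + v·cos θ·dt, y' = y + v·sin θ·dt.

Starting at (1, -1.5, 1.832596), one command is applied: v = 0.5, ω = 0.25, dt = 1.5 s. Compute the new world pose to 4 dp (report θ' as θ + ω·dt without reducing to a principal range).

θ' = 1.8326 + 0.25·1.5 = 2.2076
R = v/ω = 0.5/0.25 = 2.0000
x' = 1 + 2.0000·(sin 2.2076 − sin 1.8326) = 0.6762
y' = -1.5 − 2.0000·(cos 2.2076 − cos 1.8326) = -0.8284

(0.6762, -0.8284, 2.2076)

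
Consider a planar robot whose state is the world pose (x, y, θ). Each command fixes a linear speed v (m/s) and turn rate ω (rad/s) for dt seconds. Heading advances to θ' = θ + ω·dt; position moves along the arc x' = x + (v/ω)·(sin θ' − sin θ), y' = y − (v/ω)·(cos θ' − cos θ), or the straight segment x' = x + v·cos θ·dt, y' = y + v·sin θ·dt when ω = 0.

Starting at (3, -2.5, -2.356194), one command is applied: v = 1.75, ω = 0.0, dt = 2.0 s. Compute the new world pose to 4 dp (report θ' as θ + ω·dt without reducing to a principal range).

θ' = -2.3562 + 0.0·2.0 = -2.3562
ω = 0 → straight: x' = 3 + 1.75·cos(-2.3562)·2.0 = 0.5251
y' = -2.5 + 1.75·sin(-2.3562)·2.0 = -4.9749

(0.5251, -4.9749, -2.3562)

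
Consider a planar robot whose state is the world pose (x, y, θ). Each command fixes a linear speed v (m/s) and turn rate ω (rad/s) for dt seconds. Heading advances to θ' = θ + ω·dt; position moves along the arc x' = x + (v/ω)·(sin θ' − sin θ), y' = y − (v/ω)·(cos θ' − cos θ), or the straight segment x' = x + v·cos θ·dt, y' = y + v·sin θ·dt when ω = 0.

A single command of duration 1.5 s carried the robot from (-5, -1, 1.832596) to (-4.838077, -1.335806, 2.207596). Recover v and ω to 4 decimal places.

v = -0.2500, ω = 0.2500

Δθ = 2.207596 − 1.832596 = 0.375000
ω = Δθ/dt = 0.375000/1.5 = 0.2500
R = −Δy/(cos θ' − cos θ) = -1.0000
v = R·ω = -1.0000·0.2500 = -0.2500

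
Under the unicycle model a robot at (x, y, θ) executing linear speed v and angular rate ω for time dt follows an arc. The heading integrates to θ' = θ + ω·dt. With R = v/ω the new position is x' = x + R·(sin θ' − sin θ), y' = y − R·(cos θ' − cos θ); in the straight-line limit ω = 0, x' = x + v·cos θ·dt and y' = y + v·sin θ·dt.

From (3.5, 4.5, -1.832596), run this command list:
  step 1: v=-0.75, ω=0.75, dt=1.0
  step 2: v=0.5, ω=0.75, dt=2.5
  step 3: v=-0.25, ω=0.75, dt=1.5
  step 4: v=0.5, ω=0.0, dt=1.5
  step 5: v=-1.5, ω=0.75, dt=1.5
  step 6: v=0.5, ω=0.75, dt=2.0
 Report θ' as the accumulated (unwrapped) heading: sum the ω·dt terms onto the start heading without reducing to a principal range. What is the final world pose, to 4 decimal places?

step 1: θ'=-1.0826 (R=-1.0000) → pose (3.4173, 5.2279, -1.0826)
step 2: θ'=0.7924 (R=0.6667) → pose (4.4807, 5.0725, 0.7924)
step 3: θ'=1.9174 (R=-0.3333) → pose (4.4046, 4.7252, 1.9174)
step 4: θ'=1.9174 (straight) → pose (4.1498, 5.4306, 1.9174)
step 5: θ'=3.0424 (R=-2.0000) → pose (5.8328, 4.1198, 3.0424)
step 6: θ'=4.5424 (R=0.6667) → pose (5.1097, 3.5692, 4.5424)

(5.1097, 3.5692, 4.5424)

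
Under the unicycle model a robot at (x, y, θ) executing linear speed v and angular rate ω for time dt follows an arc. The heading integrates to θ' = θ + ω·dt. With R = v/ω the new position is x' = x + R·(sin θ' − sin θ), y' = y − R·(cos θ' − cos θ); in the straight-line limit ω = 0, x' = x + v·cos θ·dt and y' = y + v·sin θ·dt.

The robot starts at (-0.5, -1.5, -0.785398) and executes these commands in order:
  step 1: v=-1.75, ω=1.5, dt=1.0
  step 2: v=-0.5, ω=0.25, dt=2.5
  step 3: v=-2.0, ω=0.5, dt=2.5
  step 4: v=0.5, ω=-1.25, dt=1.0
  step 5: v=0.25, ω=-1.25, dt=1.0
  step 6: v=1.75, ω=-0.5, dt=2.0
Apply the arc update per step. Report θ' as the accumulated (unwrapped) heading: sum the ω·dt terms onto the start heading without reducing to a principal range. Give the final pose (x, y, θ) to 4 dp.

step 1: θ'=0.7146 (R=-1.1667) → pose (-2.0895, -1.4437, 0.7146)
step 2: θ'=1.3396 (R=-2.0000) → pose (-2.7256, -2.4961, 1.3396)
step 3: θ'=2.5896 (R=-4.0000) → pose (-0.9296, -6.8186, 2.5896)
step 4: θ'=1.3396 (R=-0.4000) → pose (-1.1092, -6.3864, 1.3396)
step 5: θ'=0.0896 (R=-0.2000) → pose (-0.9324, -6.2330, 0.0896)
step 6: θ'=-0.9104 (R=-3.5000) → pose (2.1449, -7.5720, -0.9104)

(2.1449, -7.5720, -0.9104)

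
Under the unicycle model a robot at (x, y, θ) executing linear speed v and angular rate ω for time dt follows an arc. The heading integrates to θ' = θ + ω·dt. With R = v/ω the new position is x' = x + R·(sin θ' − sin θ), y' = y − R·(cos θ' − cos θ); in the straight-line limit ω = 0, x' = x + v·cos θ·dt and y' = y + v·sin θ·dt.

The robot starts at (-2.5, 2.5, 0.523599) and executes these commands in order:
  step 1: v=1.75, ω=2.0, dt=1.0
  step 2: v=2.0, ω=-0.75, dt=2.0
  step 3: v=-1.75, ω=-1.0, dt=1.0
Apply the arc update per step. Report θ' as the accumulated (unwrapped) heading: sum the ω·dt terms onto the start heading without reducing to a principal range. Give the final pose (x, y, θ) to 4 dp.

(-4.6159, 6.6928, 0.0236)

step 1: θ'=2.5236 (R=0.8750) → pose (-2.4305, 3.9709, 2.5236)
step 2: θ'=1.0236 (R=-2.6667) → pose (-3.1628, 7.5318, 1.0236)
step 3: θ'=0.0236 (R=1.7500) → pose (-4.6159, 6.6928, 0.0236)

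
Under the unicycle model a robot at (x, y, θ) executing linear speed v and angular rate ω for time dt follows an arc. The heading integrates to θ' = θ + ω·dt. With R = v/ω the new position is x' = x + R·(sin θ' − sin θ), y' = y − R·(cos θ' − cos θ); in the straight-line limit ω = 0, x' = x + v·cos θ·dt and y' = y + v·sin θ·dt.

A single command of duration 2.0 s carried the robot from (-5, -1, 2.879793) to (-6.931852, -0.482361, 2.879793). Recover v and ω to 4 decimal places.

Δθ = 2.879793 − 2.879793 = 0.000000
ω = Δθ/dt = 0.000000/2.0 = 0.0000
ω = 0 → v = (Δx·cos θ + Δy·sin θ)/dt = 1.0000

v = 1.0000, ω = 0.0000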